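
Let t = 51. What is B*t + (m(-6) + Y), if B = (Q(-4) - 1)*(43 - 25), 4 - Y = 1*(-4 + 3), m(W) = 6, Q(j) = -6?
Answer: -6415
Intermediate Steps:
Y = 5 (Y = 4 - (-4 + 3) = 4 - (-1) = 4 - 1*(-1) = 4 + 1 = 5)
B = -126 (B = (-6 - 1)*(43 - 25) = -7*18 = -126)
B*t + (m(-6) + Y) = -126*51 + (6 + 5) = -6426 + 11 = -6415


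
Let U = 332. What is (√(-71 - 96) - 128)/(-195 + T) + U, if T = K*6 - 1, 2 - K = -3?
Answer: 27620/83 - I*√167/166 ≈ 332.77 - 0.077848*I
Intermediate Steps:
K = 5 (K = 2 - 1*(-3) = 2 + 3 = 5)
T = 29 (T = 5*6 - 1 = 30 - 1 = 29)
(√(-71 - 96) - 128)/(-195 + T) + U = (√(-71 - 96) - 128)/(-195 + 29) + 332 = (√(-167) - 128)/(-166) + 332 = (I*√167 - 128)*(-1/166) + 332 = (-128 + I*√167)*(-1/166) + 332 = (64/83 - I*√167/166) + 332 = 27620/83 - I*√167/166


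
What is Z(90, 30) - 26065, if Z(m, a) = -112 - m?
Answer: -26267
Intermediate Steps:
Z(90, 30) - 26065 = (-112 - 1*90) - 26065 = (-112 - 90) - 26065 = -202 - 26065 = -26267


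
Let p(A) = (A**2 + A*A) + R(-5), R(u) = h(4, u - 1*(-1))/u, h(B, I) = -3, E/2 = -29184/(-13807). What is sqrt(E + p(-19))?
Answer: sqrt(3463936817585)/69035 ≈ 26.960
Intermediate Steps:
E = 58368/13807 (E = 2*(-29184/(-13807)) = 2*(-29184*(-1/13807)) = 2*(29184/13807) = 58368/13807 ≈ 4.2274)
R(u) = -3/u
p(A) = 3/5 + 2*A**2 (p(A) = (A**2 + A*A) - 3/(-5) = (A**2 + A**2) - 3*(-1/5) = 2*A**2 + 3/5 = 3/5 + 2*A**2)
sqrt(E + p(-19)) = sqrt(58368/13807 + (3/5 + 2*(-19)**2)) = sqrt(58368/13807 + (3/5 + 2*361)) = sqrt(58368/13807 + (3/5 + 722)) = sqrt(58368/13807 + 3613/5) = sqrt(50176531/69035) = sqrt(3463936817585)/69035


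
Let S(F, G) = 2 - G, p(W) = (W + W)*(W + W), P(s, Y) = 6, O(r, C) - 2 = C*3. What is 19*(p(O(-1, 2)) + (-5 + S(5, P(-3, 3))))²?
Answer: 1159171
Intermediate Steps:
O(r, C) = 2 + 3*C (O(r, C) = 2 + C*3 = 2 + 3*C)
p(W) = 4*W² (p(W) = (2*W)*(2*W) = 4*W²)
19*(p(O(-1, 2)) + (-5 + S(5, P(-3, 3))))² = 19*(4*(2 + 3*2)² + (-5 + (2 - 1*6)))² = 19*(4*(2 + 6)² + (-5 + (2 - 6)))² = 19*(4*8² + (-5 - 4))² = 19*(4*64 - 9)² = 19*(256 - 9)² = 19*247² = 19*61009 = 1159171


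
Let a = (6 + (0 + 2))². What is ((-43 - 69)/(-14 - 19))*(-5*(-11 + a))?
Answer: -29680/33 ≈ -899.39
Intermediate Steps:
a = 64 (a = (6 + 2)² = 8² = 64)
((-43 - 69)/(-14 - 19))*(-5*(-11 + a)) = ((-43 - 69)/(-14 - 19))*(-5*(-11 + 64)) = (-112/(-33))*(-5*53) = -112*(-1/33)*(-265) = (112/33)*(-265) = -29680/33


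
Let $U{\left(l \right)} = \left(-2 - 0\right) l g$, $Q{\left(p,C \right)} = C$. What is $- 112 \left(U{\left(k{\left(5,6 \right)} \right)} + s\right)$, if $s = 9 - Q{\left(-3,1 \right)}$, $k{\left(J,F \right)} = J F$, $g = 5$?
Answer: $32704$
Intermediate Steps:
$k{\left(J,F \right)} = F J$
$s = 8$ ($s = 9 - 1 = 8$)
$U{\left(l \right)} = - 10 l$ ($U{\left(l \right)} = \left(-2 - 0\right) l 5 = \left(-2 + 0\right) l 5 = - 2 l 5 = - 10 l$)
$- 112 \left(U{\left(k{\left(5,6 \right)} \right)} + s\right) = - 112 \left(- 10 \cdot 6 \cdot 5 + 8\right) = - 112 \left(\left(-10\right) 30 + 8\right) = - 112 \left(-300 + 8\right) = \left(-112\right) \left(-292\right) = 32704$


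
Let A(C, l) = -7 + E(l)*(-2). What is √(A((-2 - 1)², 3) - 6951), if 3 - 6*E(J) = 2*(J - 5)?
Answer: I*√62643/3 ≈ 83.429*I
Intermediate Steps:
E(J) = 13/6 - J/3 (E(J) = ½ - (J - 5)/3 = ½ - (-5 + J)/3 = ½ - (-10 + 2*J)/6 = ½ + (5/3 - J/3) = 13/6 - J/3)
A(C, l) = -34/3 + 2*l/3 (A(C, l) = -7 + (13/6 - l/3)*(-2) = -7 + (-13/3 + 2*l/3) = -34/3 + 2*l/3)
√(A((-2 - 1)², 3) - 6951) = √((-34/3 + (⅔)*3) - 6951) = √((-34/3 + 2) - 6951) = √(-28/3 - 6951) = √(-20881/3) = I*√62643/3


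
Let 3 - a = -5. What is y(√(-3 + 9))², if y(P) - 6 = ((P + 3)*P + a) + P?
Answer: 496 + 160*√6 ≈ 887.92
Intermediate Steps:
a = 8 (a = 3 - 1*(-5) = 3 + 5 = 8)
y(P) = 14 + P + P*(3 + P) (y(P) = 6 + (((P + 3)*P + 8) + P) = 6 + (((3 + P)*P + 8) + P) = 6 + ((P*(3 + P) + 8) + P) = 6 + ((8 + P*(3 + P)) + P) = 6 + (8 + P + P*(3 + P)) = 14 + P + P*(3 + P))
y(√(-3 + 9))² = (14 + (√(-3 + 9))² + 4*√(-3 + 9))² = (14 + (√6)² + 4*√6)² = (14 + 6 + 4*√6)² = (20 + 4*√6)²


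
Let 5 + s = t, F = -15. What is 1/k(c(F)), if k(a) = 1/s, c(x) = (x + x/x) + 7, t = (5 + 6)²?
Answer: 116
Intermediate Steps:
t = 121 (t = 11² = 121)
s = 116 (s = -5 + 121 = 116)
c(x) = 8 + x (c(x) = (x + 1) + 7 = (1 + x) + 7 = 8 + x)
k(a) = 1/116
1/k(c(F)) = 1/(1/116) = 116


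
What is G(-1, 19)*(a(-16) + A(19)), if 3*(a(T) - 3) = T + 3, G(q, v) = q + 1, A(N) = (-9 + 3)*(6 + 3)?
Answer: 0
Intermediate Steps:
A(N) = -54 (A(N) = -6*9 = -54)
G(q, v) = 1 + q
a(T) = 4 + T/3 (a(T) = 3 + (T + 3)/3 = 3 + (3 + T)/3 = 3 + (1 + T/3) = 4 + T/3)
G(-1, 19)*(a(-16) + A(19)) = (1 - 1)*((4 + (⅓)*(-16)) - 54) = 0*((4 - 16/3) - 54) = 0*(-4/3 - 54) = 0*(-166/3) = 0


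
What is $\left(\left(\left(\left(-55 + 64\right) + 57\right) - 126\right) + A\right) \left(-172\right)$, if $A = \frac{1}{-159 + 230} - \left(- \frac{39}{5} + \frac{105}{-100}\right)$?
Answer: $\frac{3122359}{355} \approx 8795.4$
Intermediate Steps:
$A = \frac{12587}{1420}$ ($A = \frac{1}{71} - \left(\left(-39\right) \frac{1}{5} + 105 \left(- \frac{1}{100}\right)\right) = \frac{1}{71} - \left(- \frac{39}{5} - \frac{21}{20}\right) = \frac{1}{71} - - \frac{177}{20} = \frac{1}{71} + \frac{177}{20} = \frac{12587}{1420} \approx 8.8641$)
$\left(\left(\left(\left(-55 + 64\right) + 57\right) - 126\right) + A\right) \left(-172\right) = \left(\left(\left(\left(-55 + 64\right) + 57\right) - 126\right) + \frac{12587}{1420}\right) \left(-172\right) = \left(\left(\left(9 + 57\right) - 126\right) + \frac{12587}{1420}\right) \left(-172\right) = \left(\left(66 - 126\right) + \frac{12587}{1420}\right) \left(-172\right) = \left(-60 + \frac{12587}{1420}\right) \left(-172\right) = \left(- \frac{72613}{1420}\right) \left(-172\right) = \frac{3122359}{355}$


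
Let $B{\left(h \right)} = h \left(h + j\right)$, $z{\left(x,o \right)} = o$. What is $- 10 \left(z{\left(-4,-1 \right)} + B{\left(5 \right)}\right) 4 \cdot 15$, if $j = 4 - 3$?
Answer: $-17400$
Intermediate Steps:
$j = 1$ ($j = 4 - 3 = 1$)
$B{\left(h \right)} = h \left(1 + h\right)$ ($B{\left(h \right)} = h \left(h + 1\right) = h \left(1 + h\right)$)
$- 10 \left(z{\left(-4,-1 \right)} + B{\left(5 \right)}\right) 4 \cdot 15 = - 10 \left(-1 + 5 \left(1 + 5\right)\right) 4 \cdot 15 = - 10 \left(-1 + 5 \cdot 6\right) 4 \cdot 15 = - 10 \left(-1 + 30\right) 4 \cdot 15 = - 10 \cdot 29 \cdot 4 \cdot 15 = \left(-10\right) 116 \cdot 15 = \left(-1160\right) 15 = -17400$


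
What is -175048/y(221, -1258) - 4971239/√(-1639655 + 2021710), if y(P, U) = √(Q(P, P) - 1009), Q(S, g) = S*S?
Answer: -4971239*√382055/382055 - 43762*√11958/5979 ≈ -8843.1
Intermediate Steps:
Q(S, g) = S²
y(P, U) = √(-1009 + P²) (y(P, U) = √(P² - 1009) = √(-1009 + P²))
-175048/y(221, -1258) - 4971239/√(-1639655 + 2021710) = -175048/√(-1009 + 221²) - 4971239/√(-1639655 + 2021710) = -175048/√(-1009 + 48841) - 4971239*√382055/382055 = -175048*√11958/23916 - 4971239*√382055/382055 = -43762*√11958/5979 - 4971239*√382055/382055 = -4971239*√382055/382055 - 43762*√11958/5979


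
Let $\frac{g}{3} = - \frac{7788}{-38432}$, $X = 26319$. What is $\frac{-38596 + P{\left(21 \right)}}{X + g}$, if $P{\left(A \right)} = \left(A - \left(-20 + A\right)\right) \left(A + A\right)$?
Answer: $- \frac{362759648}{252878793} \approx -1.4345$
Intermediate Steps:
$g = \frac{5841}{9608}$ ($g = 3 \left(- \frac{7788}{-38432}\right) = 3 \left(\left(-7788\right) \left(- \frac{1}{38432}\right)\right) = 3 \cdot \frac{1947}{9608} = \frac{5841}{9608} \approx 0.60793$)
$P{\left(A \right)} = 40 A$ ($P{\left(A \right)} = 20 \cdot 2 A = 40 A$)
$\frac{-38596 + P{\left(21 \right)}}{X + g} = \frac{-38596 + 40 \cdot 21}{26319 + \frac{5841}{9608}} = \frac{-38596 + 840}{\frac{252878793}{9608}} = \left(-37756\right) \frac{9608}{252878793} = - \frac{362759648}{252878793}$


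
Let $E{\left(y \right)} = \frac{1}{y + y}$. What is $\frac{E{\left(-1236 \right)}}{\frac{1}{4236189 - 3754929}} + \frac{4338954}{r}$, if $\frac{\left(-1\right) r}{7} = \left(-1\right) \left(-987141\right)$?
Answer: $- \frac{92672951053}{474485774} \approx -195.31$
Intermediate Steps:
$r = -6909987$ ($r = - 7 \left(\left(-1\right) \left(-987141\right)\right) = \left(-7\right) 987141 = -6909987$)
$E{\left(y \right)} = \frac{1}{2 y}$
$\frac{E{\left(-1236 \right)}}{\frac{1}{4236189 - 3754929}} + \frac{4338954}{r} = \frac{\frac{1}{2} \frac{1}{-1236}}{\frac{1}{4236189 - 3754929}} + \frac{4338954}{-6909987} = \frac{\frac{1}{2} \left(- \frac{1}{1236}\right)}{\frac{1}{481260}} + 4338954 \left(- \frac{1}{6909987}\right) = - \frac{\frac{1}{\frac{1}{481260}}}{2472} - \frac{1446318}{2303329} = \left(- \frac{1}{2472}\right) 481260 - \frac{1446318}{2303329} = - \frac{40105}{206} - \frac{1446318}{2303329} = - \frac{92672951053}{474485774}$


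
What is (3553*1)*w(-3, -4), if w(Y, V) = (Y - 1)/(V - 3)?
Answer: 14212/7 ≈ 2030.3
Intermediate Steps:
w(Y, V) = (-1 + Y)/(-3 + V)
(3553*1)*w(-3, -4) = (3553*1)*((-1 - 3)/(-3 - 4)) = 3553*(-4/(-7)) = 3553*(-1/7*(-4)) = 3553*(4/7) = 14212/7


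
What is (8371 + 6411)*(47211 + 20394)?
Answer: 999337110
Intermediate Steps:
(8371 + 6411)*(47211 + 20394) = 14782*67605 = 999337110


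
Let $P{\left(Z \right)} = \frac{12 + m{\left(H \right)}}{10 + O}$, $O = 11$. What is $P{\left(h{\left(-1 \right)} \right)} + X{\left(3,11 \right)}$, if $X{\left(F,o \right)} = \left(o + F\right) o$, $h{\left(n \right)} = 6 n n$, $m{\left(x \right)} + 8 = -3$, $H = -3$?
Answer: $\frac{3235}{21} \approx 154.05$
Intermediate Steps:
$m{\left(x \right)} = -11$ ($m{\left(x \right)} = -8 - 3 = -11$)
$h{\left(n \right)} = 6 n^{2}$
$X{\left(F,o \right)} = o \left(F + o\right)$ ($X{\left(F,o \right)} = \left(F + o\right) o = o \left(F + o\right)$)
$P{\left(Z \right)} = \frac{1}{21}$ ($P{\left(Z \right)} = \frac{12 - 11}{10 + 11} = 1 \cdot \frac{1}{21} = \frac{1}{21}$)
$P{\left(h{\left(-1 \right)} \right)} + X{\left(3,11 \right)} = \frac{1}{21} + 11 \left(3 + 11\right) = \frac{1}{21} + 11 \cdot 14 = \frac{1}{21} + 154 = \frac{3235}{21}$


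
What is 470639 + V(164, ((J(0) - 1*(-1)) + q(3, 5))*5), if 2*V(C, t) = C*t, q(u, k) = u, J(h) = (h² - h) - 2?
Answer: 471459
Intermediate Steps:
J(h) = -2 + h² - h
V(C, t) = C*t/2 (V(C, t) = (C*t)/2 = C*t/2)
470639 + V(164, ((J(0) - 1*(-1)) + q(3, 5))*5) = 470639 + (½)*164*((((-2 + 0² - 1*0) - 1*(-1)) + 3)*5) = 470639 + (½)*164*((((-2 + 0 + 0) + 1) + 3)*5) = 470639 + (½)*164*(((-2 + 1) + 3)*5) = 470639 + (½)*164*((-1 + 3)*5) = 470639 + (½)*164*(2*5) = 470639 + (½)*164*10 = 470639 + 820 = 471459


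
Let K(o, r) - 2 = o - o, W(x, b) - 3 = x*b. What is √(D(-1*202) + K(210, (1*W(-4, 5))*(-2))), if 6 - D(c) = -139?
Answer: 7*√3 ≈ 12.124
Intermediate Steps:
W(x, b) = 3 + b*x (W(x, b) = 3 + x*b = 3 + b*x)
K(o, r) = 2 (K(o, r) = 2 + (o - o) = 2 + 0 = 2)
D(c) = 145 (D(c) = 6 - 1*(-139) = 6 + 139 = 145)
√(D(-1*202) + K(210, (1*W(-4, 5))*(-2))) = √(145 + 2) = √147 = 7*√3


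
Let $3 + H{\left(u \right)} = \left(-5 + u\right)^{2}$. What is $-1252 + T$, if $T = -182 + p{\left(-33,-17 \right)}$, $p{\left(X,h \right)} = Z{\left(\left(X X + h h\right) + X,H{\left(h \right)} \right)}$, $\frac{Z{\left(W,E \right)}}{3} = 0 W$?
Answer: $-1434$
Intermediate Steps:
$H{\left(u \right)} = -3 + \left(-5 + u\right)^{2}$
$Z{\left(W,E \right)} = 0$ ($Z{\left(W,E \right)} = 3 \cdot 0 W = 3 \cdot 0 = 0$)
$p{\left(X,h \right)} = 0$
$T = -182$ ($T = -182 + 0 = -182$)
$-1252 + T = -1252 - 182 = -1434$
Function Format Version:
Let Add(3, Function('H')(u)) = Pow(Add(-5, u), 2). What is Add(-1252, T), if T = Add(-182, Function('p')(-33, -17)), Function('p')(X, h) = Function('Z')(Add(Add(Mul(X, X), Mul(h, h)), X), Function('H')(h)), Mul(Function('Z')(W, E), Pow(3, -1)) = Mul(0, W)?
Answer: -1434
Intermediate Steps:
Function('H')(u) = Add(-3, Pow(Add(-5, u), 2))
Function('Z')(W, E) = 0 (Function('Z')(W, E) = Mul(3, Mul(0, W)) = Mul(3, 0) = 0)
Function('p')(X, h) = 0
T = -182 (T = Add(-182, 0) = -182)
Add(-1252, T) = Add(-1252, -182) = -1434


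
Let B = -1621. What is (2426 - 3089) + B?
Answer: -2284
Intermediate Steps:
(2426 - 3089) + B = (2426 - 3089) - 1621 = -663 - 1621 = -2284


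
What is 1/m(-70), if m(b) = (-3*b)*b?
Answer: -1/14700 ≈ -6.8027e-5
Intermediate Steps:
m(b) = -3*b²
1/m(-70) = 1/(-3*(-70)²) = 1/(-3*4900) = 1/(-14700) = -1/14700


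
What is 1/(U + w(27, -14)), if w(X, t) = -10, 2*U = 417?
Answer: 2/397 ≈ 0.0050378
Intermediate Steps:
U = 417/2 (U = (1/2)*417 = 417/2 ≈ 208.50)
1/(U + w(27, -14)) = 1/(417/2 - 10) = 1/(397/2) = 2/397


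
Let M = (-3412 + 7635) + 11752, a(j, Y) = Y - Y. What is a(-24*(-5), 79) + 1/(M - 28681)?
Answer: -1/12706 ≈ -7.8703e-5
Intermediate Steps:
a(j, Y) = 0
M = 15975 (M = 4223 + 11752 = 15975)
a(-24*(-5), 79) + 1/(M - 28681) = 0 + 1/(15975 - 28681) = 0 + 1/(-12706) = 0 - 1/12706 = -1/12706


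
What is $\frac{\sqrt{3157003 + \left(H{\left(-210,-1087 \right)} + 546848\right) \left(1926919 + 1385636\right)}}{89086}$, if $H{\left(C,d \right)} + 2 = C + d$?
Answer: $\frac{\sqrt{1807164224698}}{89086} \approx 15.09$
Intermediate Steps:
$H{\left(C,d \right)} = -2 + C + d$ ($H{\left(C,d \right)} = -2 + \left(C + d\right) = -2 + C + d$)
$\frac{\sqrt{3157003 + \left(H{\left(-210,-1087 \right)} + 546848\right) \left(1926919 + 1385636\right)}}{89086} = \frac{\sqrt{3157003 + \left(\left(-2 - 210 - 1087\right) + 546848\right) \left(1926919 + 1385636\right)}}{89086} = \sqrt{3157003 + \left(-1299 + 546848\right) 3312555} \cdot \frac{1}{89086} = \sqrt{3157003 + 545549 \cdot 3312555} \cdot \frac{1}{89086} = \sqrt{3157003 + 1807161067695} \cdot \frac{1}{89086} = \sqrt{1807164224698} \cdot \frac{1}{89086} = \frac{\sqrt{1807164224698}}{89086}$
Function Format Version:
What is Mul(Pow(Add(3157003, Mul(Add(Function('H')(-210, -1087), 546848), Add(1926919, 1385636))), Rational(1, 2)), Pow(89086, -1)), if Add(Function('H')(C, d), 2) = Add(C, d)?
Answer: Mul(Rational(1, 89086), Pow(1807164224698, Rational(1, 2))) ≈ 15.090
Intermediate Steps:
Function('H')(C, d) = Add(-2, C, d) (Function('H')(C, d) = Add(-2, Add(C, d)) = Add(-2, C, d))
Mul(Pow(Add(3157003, Mul(Add(Function('H')(-210, -1087), 546848), Add(1926919, 1385636))), Rational(1, 2)), Pow(89086, -1)) = Mul(Pow(Add(3157003, Mul(Add(Add(-2, -210, -1087), 546848), Add(1926919, 1385636))), Rational(1, 2)), Pow(89086, -1)) = Mul(Pow(Add(3157003, Mul(Add(-1299, 546848), 3312555)), Rational(1, 2)), Rational(1, 89086)) = Mul(Pow(Add(3157003, Mul(545549, 3312555)), Rational(1, 2)), Rational(1, 89086)) = Mul(Pow(Add(3157003, 1807161067695), Rational(1, 2)), Rational(1, 89086)) = Mul(Pow(1807164224698, Rational(1, 2)), Rational(1, 89086)) = Mul(Rational(1, 89086), Pow(1807164224698, Rational(1, 2)))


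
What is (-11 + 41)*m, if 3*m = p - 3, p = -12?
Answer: -150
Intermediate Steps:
m = -5 (m = (-12 - 3)/3 = (⅓)*(-15) = -5)
(-11 + 41)*m = (-11 + 41)*(-5) = 30*(-5) = -150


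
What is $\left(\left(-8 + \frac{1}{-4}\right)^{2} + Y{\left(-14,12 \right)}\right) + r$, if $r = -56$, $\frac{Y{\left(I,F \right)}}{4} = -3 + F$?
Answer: $\frac{769}{16} \approx 48.063$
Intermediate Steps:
$Y{\left(I,F \right)} = -12 + 4 F$ ($Y{\left(I,F \right)} = 4 \left(-3 + F\right) = -12 + 4 F$)
$\left(\left(-8 + \frac{1}{-4}\right)^{2} + Y{\left(-14,12 \right)}\right) + r = \left(\left(-8 + \frac{1}{-4}\right)^{2} + \left(-12 + 4 \cdot 12\right)\right) - 56 = \left(\left(-8 - \frac{1}{4}\right)^{2} + \left(-12 + 48\right)\right) - 56 = \left(\left(- \frac{33}{4}\right)^{2} + 36\right) - 56 = \left(\frac{1089}{16} + 36\right) - 56 = \frac{1665}{16} - 56 = \frac{769}{16}$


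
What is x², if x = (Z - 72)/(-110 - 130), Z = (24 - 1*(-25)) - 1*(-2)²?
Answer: 81/6400 ≈ 0.012656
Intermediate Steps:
Z = 45 (Z = (24 + 25) - 1*4 = 49 - 4 = 45)
x = 9/80 (x = (45 - 72)/(-110 - 130) = -27/(-240) = -27*(-1/240) = 9/80 ≈ 0.11250)
x² = (9/80)² = 81/6400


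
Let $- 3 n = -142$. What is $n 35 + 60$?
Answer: $\frac{5150}{3} \approx 1716.7$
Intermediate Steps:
$n = \frac{142}{3}$ ($n = \left(- \frac{1}{3}\right) \left(-142\right) = \frac{142}{3} \approx 47.333$)
$n 35 + 60 = \frac{142}{3} \cdot 35 + 60 = \frac{4970}{3} + 60 = \frac{5150}{3}$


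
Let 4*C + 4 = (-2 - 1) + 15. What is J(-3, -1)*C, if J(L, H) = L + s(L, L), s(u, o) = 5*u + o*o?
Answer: -18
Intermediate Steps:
s(u, o) = o**2 + 5*u (s(u, o) = 5*u + o**2 = o**2 + 5*u)
J(L, H) = L**2 + 6*L (J(L, H) = L + (L**2 + 5*L) = L**2 + 6*L)
C = 2 (C = -1 + ((-2 - 1) + 15)/4 = -1 + (-3 + 15)/4 = -1 + (1/4)*12 = -1 + 3 = 2)
J(-3, -1)*C = -3*(6 - 3)*2 = -3*3*2 = -9*2 = -18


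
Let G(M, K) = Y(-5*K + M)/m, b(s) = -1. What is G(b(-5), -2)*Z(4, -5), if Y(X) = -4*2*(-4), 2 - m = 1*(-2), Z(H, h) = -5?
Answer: -40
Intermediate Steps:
m = 4 (m = 2 - (-2) = 2 - 1*(-2) = 2 + 2 = 4)
Y(X) = 32 (Y(X) = -8*(-4) = 32)
G(M, K) = 8 (G(M, K) = 32/4 = 32*(¼) = 8)
G(b(-5), -2)*Z(4, -5) = 8*(-5) = -40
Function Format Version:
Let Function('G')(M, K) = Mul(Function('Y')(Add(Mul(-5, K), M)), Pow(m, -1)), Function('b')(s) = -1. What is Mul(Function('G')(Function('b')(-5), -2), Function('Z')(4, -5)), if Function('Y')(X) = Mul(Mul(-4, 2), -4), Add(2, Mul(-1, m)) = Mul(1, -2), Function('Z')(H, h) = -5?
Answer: -40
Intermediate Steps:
m = 4 (m = Add(2, Mul(-1, Mul(1, -2))) = Add(2, Mul(-1, -2)) = Add(2, 2) = 4)
Function('Y')(X) = 32 (Function('Y')(X) = Mul(-8, -4) = 32)
Function('G')(M, K) = 8 (Function('G')(M, K) = Mul(32, Pow(4, -1)) = Mul(32, Rational(1, 4)) = 8)
Mul(Function('G')(Function('b')(-5), -2), Function('Z')(4, -5)) = Mul(8, -5) = -40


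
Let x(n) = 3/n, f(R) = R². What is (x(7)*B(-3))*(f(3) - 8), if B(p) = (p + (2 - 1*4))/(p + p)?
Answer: 5/14 ≈ 0.35714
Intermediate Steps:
B(p) = (-2 + p)/(2*p) (B(p) = (p + (2 - 4))/((2*p)) = (p - 2)*(1/(2*p)) = (-2 + p)*(1/(2*p)) = (-2 + p)/(2*p))
(x(7)*B(-3))*(f(3) - 8) = ((3/7)*((½)*(-2 - 3)/(-3)))*(3² - 8) = ((3*(⅐))*((½)*(-⅓)*(-5)))*(9 - 8) = ((3/7)*(⅚))*1 = (5/14)*1 = 5/14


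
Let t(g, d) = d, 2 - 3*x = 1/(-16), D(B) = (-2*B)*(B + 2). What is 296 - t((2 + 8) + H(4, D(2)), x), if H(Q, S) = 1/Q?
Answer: 4725/16 ≈ 295.31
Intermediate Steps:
D(B) = -2*B*(2 + B) (D(B) = (-2*B)*(2 + B) = -2*B*(2 + B))
x = 11/16 (x = 2/3 - 1/3/(-16) = 2/3 - 1/3*(-1/16) = 2/3 + 1/48 = 11/16 ≈ 0.68750)
296 - t((2 + 8) + H(4, D(2)), x) = 296 - 1*11/16 = 296 - 11/16 = 4725/16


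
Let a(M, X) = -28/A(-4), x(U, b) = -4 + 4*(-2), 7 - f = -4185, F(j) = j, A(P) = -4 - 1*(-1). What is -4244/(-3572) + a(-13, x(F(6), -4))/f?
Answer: 3342035/2807592 ≈ 1.1904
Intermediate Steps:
A(P) = -3 (A(P) = -4 + 1 = -3)
f = 4192 (f = 7 - 1*(-4185) = 7 + 4185 = 4192)
x(U, b) = -12 (x(U, b) = -4 - 8 = -12)
a(M, X) = 28/3 (a(M, X) = -28/(-3) = -28*(-⅓) = 28/3)
-4244/(-3572) + a(-13, x(F(6), -4))/f = -4244/(-3572) + (28/3)/4192 = -4244*(-1/3572) + (28/3)*(1/4192) = 1061/893 + 7/3144 = 3342035/2807592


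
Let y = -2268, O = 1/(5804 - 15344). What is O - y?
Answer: 21636719/9540 ≈ 2268.0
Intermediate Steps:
O = -1/9540 (O = 1/(-9540) = -1/9540 ≈ -0.00010482)
O - y = -1/9540 - 1*(-2268) = -1/9540 + 2268 = 21636719/9540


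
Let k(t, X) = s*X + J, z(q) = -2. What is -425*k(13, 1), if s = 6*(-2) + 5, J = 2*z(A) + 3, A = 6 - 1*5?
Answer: 3400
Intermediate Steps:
A = 1 (A = 6 - 5 = 1)
J = -1 (J = 2*(-2) + 3 = -4 + 3 = -1)
s = -7 (s = -12 + 5 = -7)
k(t, X) = -1 - 7*X (k(t, X) = -7*X - 1 = -1 - 7*X)
-425*k(13, 1) = -425*(-1 - 7*1) = -425*(-1 - 7) = -425*(-8) = 3400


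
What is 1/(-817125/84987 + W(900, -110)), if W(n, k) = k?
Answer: -28329/3388565 ≈ -0.0083602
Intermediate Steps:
1/(-817125/84987 + W(900, -110)) = 1/(-817125/84987 - 110) = 1/(-817125*1/84987 - 110) = 1/(-272375/28329 - 110) = 1/(-3388565/28329) = -28329/3388565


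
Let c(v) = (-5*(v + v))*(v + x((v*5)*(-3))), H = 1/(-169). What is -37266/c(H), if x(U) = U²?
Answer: -89937932097/280 ≈ -3.2121e+8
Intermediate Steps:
H = -1/169 ≈ -0.0059172
c(v) = -10*v*(v + 225*v²) (c(v) = (-5*(v + v))*(v + ((v*5)*(-3))²) = (-10*v)*(v + ((5*v)*(-3))²) = (-10*v)*(v + (-15*v)²) = (-10*v)*(v + 225*v²) = -10*v*(v + 225*v²))
-37266/c(H) = -37266*28561/(-10 - 2250*(-1/169)) = -37266*28561/(-10 + 2250/169) = -37266/((1/28561)*(560/169)) = -37266/560/4826809 = -37266*4826809/560 = -89937932097/280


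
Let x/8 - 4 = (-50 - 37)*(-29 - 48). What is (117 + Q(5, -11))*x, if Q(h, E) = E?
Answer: 5684144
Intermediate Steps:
x = 53624 (x = 32 + 8*((-50 - 37)*(-29 - 48)) = 32 + 8*(-87*(-77)) = 32 + 8*6699 = 32 + 53592 = 53624)
(117 + Q(5, -11))*x = (117 - 11)*53624 = 106*53624 = 5684144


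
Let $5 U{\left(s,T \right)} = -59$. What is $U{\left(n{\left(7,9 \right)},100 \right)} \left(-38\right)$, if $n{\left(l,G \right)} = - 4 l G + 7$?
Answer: $\frac{2242}{5} \approx 448.4$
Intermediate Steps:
$n{\left(l,G \right)} = 7 - 4 G l$ ($n{\left(l,G \right)} = - 4 G l + 7 = 7 - 4 G l$)
$U{\left(s,T \right)} = - \frac{59}{5}$ ($U{\left(s,T \right)} = \frac{1}{5} \left(-59\right) = - \frac{59}{5}$)
$U{\left(n{\left(7,9 \right)},100 \right)} \left(-38\right) = \left(- \frac{59}{5}\right) \left(-38\right) = \frac{2242}{5}$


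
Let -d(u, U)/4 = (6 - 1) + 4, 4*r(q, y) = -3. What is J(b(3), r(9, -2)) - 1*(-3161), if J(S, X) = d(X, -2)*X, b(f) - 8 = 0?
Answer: 3188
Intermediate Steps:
r(q, y) = -¾ (r(q, y) = (¼)*(-3) = -¾)
d(u, U) = -36 (d(u, U) = -4*((6 - 1) + 4) = -4*(5 + 4) = -4*9 = -36)
b(f) = 8 (b(f) = 8 + 0 = 8)
J(S, X) = -36*X
J(b(3), r(9, -2)) - 1*(-3161) = -36*(-¾) - 1*(-3161) = 27 + 3161 = 3188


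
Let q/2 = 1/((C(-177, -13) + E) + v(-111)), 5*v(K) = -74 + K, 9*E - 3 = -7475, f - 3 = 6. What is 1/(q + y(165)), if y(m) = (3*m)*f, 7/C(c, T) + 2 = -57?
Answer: 230279/1025892414 ≈ 0.00022447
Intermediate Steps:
f = 9 (f = 3 + 6 = 9)
C(c, T) = -7/59 (C(c, T) = 7/(-2 - 57) = 7/(-59) = 7*(-1/59) = -7/59)
E = -7472/9 (E = 1/3 + (1/9)*(-7475) = 1/3 - 7475/9 = -7472/9 ≈ -830.22)
v(K) = -74/5 + K/5 (v(K) = (-74 + K)/5 = -74/5 + K/5)
y(m) = 27*m (y(m) = (3*m)*9 = 27*m)
q = -531/230279 (q = 2/((-7/59 - 7472/9) + (-74/5 + (1/5)*(-111))) = 2/(-440911/531 + (-74/5 - 111/5)) = 2/(-440911/531 - 37) = 2/(-460558/531) = 2*(-531/460558) = -531/230279 ≈ -0.0023059)
1/(q + y(165)) = 1/(-531/230279 + 27*165) = 1/(-531/230279 + 4455) = 1/(1025892414/230279) = 230279/1025892414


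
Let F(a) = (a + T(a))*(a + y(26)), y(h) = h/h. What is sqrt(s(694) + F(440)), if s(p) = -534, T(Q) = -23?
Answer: sqrt(183363) ≈ 428.21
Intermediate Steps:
y(h) = 1
F(a) = (1 + a)*(-23 + a) (F(a) = (a - 23)*(a + 1) = (-23 + a)*(1 + a) = (1 + a)*(-23 + a))
sqrt(s(694) + F(440)) = sqrt(-534 + (-23 + 440**2 - 22*440)) = sqrt(-534 + (-23 + 193600 - 9680)) = sqrt(-534 + 183897) = sqrt(183363)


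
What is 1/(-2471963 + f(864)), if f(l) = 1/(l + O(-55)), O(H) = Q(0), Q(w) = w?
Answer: -864/2135776031 ≈ -4.0454e-7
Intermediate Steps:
O(H) = 0
f(l) = 1/l (f(l) = 1/(l + 0) = 1/l)
1/(-2471963 + f(864)) = 1/(-2471963 + 1/864) = 1/(-2135776031/864) = -864/2135776031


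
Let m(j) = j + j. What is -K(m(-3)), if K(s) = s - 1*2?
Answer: 8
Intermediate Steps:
m(j) = 2*j
K(s) = -2 + s (K(s) = s - 2 = -2 + s)
-K(m(-3)) = -(-2 + 2*(-3)) = -(-2 - 6) = -1*(-8) = 8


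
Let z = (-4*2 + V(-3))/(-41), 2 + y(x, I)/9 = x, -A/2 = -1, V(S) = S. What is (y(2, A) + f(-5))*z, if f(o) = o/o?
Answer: 11/41 ≈ 0.26829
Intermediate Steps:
A = 2 (A = -2*(-1) = 2)
f(o) = 1
y(x, I) = -18 + 9*x
z = 11/41 (z = (-4*2 - 3)/(-41) = (-8 - 3)*(-1/41) = -11*(-1/41) = 11/41 ≈ 0.26829)
(y(2, A) + f(-5))*z = ((-18 + 9*2) + 1)*(11/41) = ((-18 + 18) + 1)*(11/41) = (0 + 1)*(11/41) = 1*(11/41) = 11/41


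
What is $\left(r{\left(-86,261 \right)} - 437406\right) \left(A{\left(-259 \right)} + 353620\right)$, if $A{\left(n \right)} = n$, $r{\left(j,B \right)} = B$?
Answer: $-154469994345$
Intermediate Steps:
$\left(r{\left(-86,261 \right)} - 437406\right) \left(A{\left(-259 \right)} + 353620\right) = \left(261 - 437406\right) \left(-259 + 353620\right) = \left(-437145\right) 353361 = -154469994345$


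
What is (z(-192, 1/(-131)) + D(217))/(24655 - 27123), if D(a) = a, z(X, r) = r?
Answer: -14213/161654 ≈ -0.087922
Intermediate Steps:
(z(-192, 1/(-131)) + D(217))/(24655 - 27123) = (1/(-131) + 217)/(24655 - 27123) = (-1/131 + 217)/(-2468) = (28426/131)*(-1/2468) = -14213/161654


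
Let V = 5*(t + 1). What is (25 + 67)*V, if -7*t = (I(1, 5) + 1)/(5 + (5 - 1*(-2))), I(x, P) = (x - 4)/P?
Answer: 9614/21 ≈ 457.81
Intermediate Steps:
I(x, P) = (-4 + x)/P
t = -1/210 (t = -((-4 + 1)/5 + 1)/(7*(5 + (5 - 1*(-2)))) = -((1/5)*(-3) + 1)/(7*(5 + (5 + 2))) = -(-3/5 + 1)/(7*(5 + 7)) = -2/(35*12) = -1/7*1/30 = -1/210 ≈ -0.0047619)
V = 209/42 (V = 5*(-1/210 + 1) = 5*(209/210) = 209/42 ≈ 4.9762)
(25 + 67)*V = (25 + 67)*(209/42) = 92*(209/42) = 9614/21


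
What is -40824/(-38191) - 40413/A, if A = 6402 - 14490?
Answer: 624532465/102962936 ≈ 6.0656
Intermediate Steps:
A = -8088
-40824/(-38191) - 40413/A = -40824/(-38191) - 40413/(-8088) = -40824*(-1/38191) - 40413*(-1/8088) = 40824/38191 + 13471/2696 = 624532465/102962936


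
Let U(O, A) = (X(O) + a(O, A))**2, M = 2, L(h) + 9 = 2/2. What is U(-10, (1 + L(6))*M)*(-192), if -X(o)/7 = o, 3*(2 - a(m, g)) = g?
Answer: -3385600/3 ≈ -1.1285e+6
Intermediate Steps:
L(h) = -8 (L(h) = -9 + 2/2 = -9 + 2*(1/2) = -9 + 1 = -8)
a(m, g) = 2 - g/3
X(o) = -7*o
U(O, A) = (2 - 7*O - A/3)**2 (U(O, A) = (-7*O + (2 - A/3))**2 = (2 - 7*O - A/3)**2)
U(-10, (1 + L(6))*M)*(-192) = ((-6 + (1 - 8)*2 + 21*(-10))**2/9)*(-192) = ((-6 - 7*2 - 210)**2/9)*(-192) = ((-6 - 14 - 210)**2/9)*(-192) = ((1/9)*(-230)**2)*(-192) = ((1/9)*52900)*(-192) = (52900/9)*(-192) = -3385600/3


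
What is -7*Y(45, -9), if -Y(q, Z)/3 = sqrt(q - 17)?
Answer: 42*sqrt(7) ≈ 111.12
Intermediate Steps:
Y(q, Z) = -3*sqrt(-17 + q) (Y(q, Z) = -3*sqrt(q - 17) = -3*sqrt(-17 + q))
-7*Y(45, -9) = -(-21)*sqrt(-17 + 45) = -(-21)*sqrt(28) = -(-21)*2*sqrt(7) = -(-42)*sqrt(7) = 42*sqrt(7)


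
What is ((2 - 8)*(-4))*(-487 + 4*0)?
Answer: -11688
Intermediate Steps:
((2 - 8)*(-4))*(-487 + 4*0) = (-6*(-4))*(-487 + 0) = 24*(-487) = -11688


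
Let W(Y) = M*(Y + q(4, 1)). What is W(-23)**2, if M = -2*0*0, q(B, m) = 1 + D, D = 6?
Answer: 0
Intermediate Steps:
q(B, m) = 7 (q(B, m) = 1 + 6 = 7)
M = 0 (M = 0*0 = 0)
W(Y) = 0 (W(Y) = 0*(Y + 7) = 0*(7 + Y) = 0)
W(-23)**2 = 0**2 = 0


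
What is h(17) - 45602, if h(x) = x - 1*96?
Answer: -45681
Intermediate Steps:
h(x) = -96 + x (h(x) = x - 96 = -96 + x)
h(17) - 45602 = (-96 + 17) - 45602 = -79 - 45602 = -45681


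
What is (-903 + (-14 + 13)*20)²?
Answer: 851929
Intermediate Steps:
(-903 + (-14 + 13)*20)² = (-903 - 1*20)² = (-903 - 20)² = (-923)² = 851929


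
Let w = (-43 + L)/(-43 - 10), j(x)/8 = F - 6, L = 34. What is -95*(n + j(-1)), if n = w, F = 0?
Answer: 240825/53 ≈ 4543.9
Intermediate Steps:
j(x) = -48 (j(x) = 8*(0 - 6) = 8*(-6) = -48)
w = 9/53 (w = (-43 + 34)/(-43 - 10) = -9/(-53) = -9*(-1/53) = 9/53 ≈ 0.16981)
n = 9/53 ≈ 0.16981
-95*(n + j(-1)) = -95*(9/53 - 48) = -95*(-2535/53) = 240825/53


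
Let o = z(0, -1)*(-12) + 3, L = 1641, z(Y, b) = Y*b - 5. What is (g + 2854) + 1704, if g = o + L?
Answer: 6262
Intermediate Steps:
z(Y, b) = -5 + Y*b
o = 63 (o = (-5 + 0*(-1))*(-12) + 3 = (-5 + 0)*(-12) + 3 = -5*(-12) + 3 = 60 + 3 = 63)
g = 1704 (g = 63 + 1641 = 1704)
(g + 2854) + 1704 = (1704 + 2854) + 1704 = 4558 + 1704 = 6262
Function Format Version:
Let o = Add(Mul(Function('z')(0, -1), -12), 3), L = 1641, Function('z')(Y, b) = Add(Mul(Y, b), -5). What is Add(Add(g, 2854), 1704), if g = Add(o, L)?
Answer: 6262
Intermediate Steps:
Function('z')(Y, b) = Add(-5, Mul(Y, b))
o = 63 (o = Add(Mul(Add(-5, Mul(0, -1)), -12), 3) = Add(Mul(Add(-5, 0), -12), 3) = Add(Mul(-5, -12), 3) = Add(60, 3) = 63)
g = 1704 (g = Add(63, 1641) = 1704)
Add(Add(g, 2854), 1704) = Add(Add(1704, 2854), 1704) = Add(4558, 1704) = 6262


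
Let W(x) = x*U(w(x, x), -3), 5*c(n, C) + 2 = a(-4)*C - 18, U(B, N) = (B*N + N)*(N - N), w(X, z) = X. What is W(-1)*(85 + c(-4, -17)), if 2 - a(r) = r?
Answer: 0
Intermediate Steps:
a(r) = 2 - r
U(B, N) = 0 (U(B, N) = (N + B*N)*0 = 0)
c(n, C) = -4 + 6*C/5 (c(n, C) = -⅖ + ((2 - 1*(-4))*C - 18)/5 = -⅖ + ((2 + 4)*C - 18)/5 = -⅖ + (6*C - 18)/5 = -⅖ + (-18 + 6*C)/5 = -⅖ + (-18/5 + 6*C/5) = -4 + 6*C/5)
W(x) = 0 (W(x) = x*0 = 0)
W(-1)*(85 + c(-4, -17)) = 0*(85 + (-4 + (6/5)*(-17))) = 0*(85 + (-4 - 102/5)) = 0*(85 - 122/5) = 0*(303/5) = 0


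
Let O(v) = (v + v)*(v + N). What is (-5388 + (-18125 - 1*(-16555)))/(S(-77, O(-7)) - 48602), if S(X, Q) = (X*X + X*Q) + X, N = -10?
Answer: 3479/30538 ≈ 0.11392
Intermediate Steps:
O(v) = 2*v*(-10 + v) (O(v) = (v + v)*(v - 10) = (2*v)*(-10 + v) = 2*v*(-10 + v))
S(X, Q) = X + X² + Q*X (S(X, Q) = (X² + Q*X) + X = X + X² + Q*X)
(-5388 + (-18125 - 1*(-16555)))/(S(-77, O(-7)) - 48602) = (-5388 + (-18125 - 1*(-16555)))/(-77*(1 + 2*(-7)*(-10 - 7) - 77) - 48602) = (-5388 + (-18125 + 16555))/(-77*(1 + 2*(-7)*(-17) - 77) - 48602) = (-5388 - 1570)/(-77*(1 + 238 - 77) - 48602) = -6958/(-77*162 - 48602) = -6958/(-12474 - 48602) = -6958/(-61076) = -6958*(-1/61076) = 3479/30538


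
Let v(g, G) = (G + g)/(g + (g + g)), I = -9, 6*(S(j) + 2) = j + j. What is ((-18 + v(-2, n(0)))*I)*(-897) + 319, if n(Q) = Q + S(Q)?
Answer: -139613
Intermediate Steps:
S(j) = -2 + j/3 (S(j) = -2 + (j + j)/6 = -2 + (2*j)/6 = -2 + j/3)
n(Q) = -2 + 4*Q/3 (n(Q) = Q + (-2 + Q/3) = -2 + 4*Q/3)
v(g, G) = (G + g)/(3*g) (v(g, G) = (G + g)/(g + 2*g) = (G + g)/((3*g)) = (G + g)*(1/(3*g)) = (G + g)/(3*g))
((-18 + v(-2, n(0)))*I)*(-897) + 319 = ((-18 + (⅓)*((-2 + (4/3)*0) - 2)/(-2))*(-9))*(-897) + 319 = ((-18 + (⅓)*(-½)*((-2 + 0) - 2))*(-9))*(-897) + 319 = ((-18 + (⅓)*(-½)*(-2 - 2))*(-9))*(-897) + 319 = ((-18 + (⅓)*(-½)*(-4))*(-9))*(-897) + 319 = ((-18 + ⅔)*(-9))*(-897) + 319 = -52/3*(-9)*(-897) + 319 = 156*(-897) + 319 = -139932 + 319 = -139613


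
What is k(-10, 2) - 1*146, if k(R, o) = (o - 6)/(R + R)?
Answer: -729/5 ≈ -145.80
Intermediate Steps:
k(R, o) = (-6 + o)/(2*R) (k(R, o) = (-6 + o)/((2*R)) = (-6 + o)*(1/(2*R)) = (-6 + o)/(2*R))
k(-10, 2) - 1*146 = (½)*(-6 + 2)/(-10) - 1*146 = (½)*(-⅒)*(-4) - 146 = ⅕ - 146 = -729/5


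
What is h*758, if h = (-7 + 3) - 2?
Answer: -4548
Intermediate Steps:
h = -6 (h = -4 - 2 = -6)
h*758 = -6*758 = -4548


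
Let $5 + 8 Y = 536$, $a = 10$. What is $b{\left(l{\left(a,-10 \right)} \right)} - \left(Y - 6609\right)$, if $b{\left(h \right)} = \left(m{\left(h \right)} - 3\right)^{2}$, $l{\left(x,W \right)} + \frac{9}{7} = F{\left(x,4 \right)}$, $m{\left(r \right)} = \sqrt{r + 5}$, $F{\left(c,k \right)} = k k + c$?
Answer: $\frac{368555}{56} - \frac{24 \sqrt{91}}{7} \approx 6548.6$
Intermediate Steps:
$Y = \frac{531}{8}$ ($Y = - \frac{5}{8} + \frac{1}{8} \cdot 536 = - \frac{5}{8} + 67 = \frac{531}{8} \approx 66.375$)
$F{\left(c,k \right)} = c + k^{2}$ ($F{\left(c,k \right)} = k^{2} + c = c + k^{2}$)
$m{\left(r \right)} = \sqrt{5 + r}$
$l{\left(x,W \right)} = \frac{103}{7} + x$ ($l{\left(x,W \right)} = - \frac{9}{7} + \left(x + 4^{2}\right) = - \frac{9}{7} + \left(x + 16\right) = - \frac{9}{7} + \left(16 + x\right) = \frac{103}{7} + x$)
$b{\left(h \right)} = \left(-3 + \sqrt{5 + h}\right)^{2}$ ($b{\left(h \right)} = \left(\sqrt{5 + h} - 3\right)^{2} = \left(-3 + \sqrt{5 + h}\right)^{2}$)
$b{\left(l{\left(a,-10 \right)} \right)} - \left(Y - 6609\right) = \left(-3 + \sqrt{5 + \left(\frac{103}{7} + 10\right)}\right)^{2} - \left(\frac{531}{8} - 6609\right) = \left(-3 + \sqrt{5 + \frac{173}{7}}\right)^{2} - \left(\frac{531}{8} - 6609\right) = \left(-3 + \sqrt{\frac{208}{7}}\right)^{2} - - \frac{52341}{8} = \left(-3 + \frac{4 \sqrt{91}}{7}\right)^{2} + \frac{52341}{8} = \frac{52341}{8} + \left(-3 + \frac{4 \sqrt{91}}{7}\right)^{2}$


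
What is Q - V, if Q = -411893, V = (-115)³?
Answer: 1108982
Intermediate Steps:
V = -1520875
Q - V = -411893 - 1*(-1520875) = -411893 + 1520875 = 1108982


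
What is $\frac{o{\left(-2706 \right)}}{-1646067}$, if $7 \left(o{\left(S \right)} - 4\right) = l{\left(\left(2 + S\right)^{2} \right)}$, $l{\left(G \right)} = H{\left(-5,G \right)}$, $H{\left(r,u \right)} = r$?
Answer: $- \frac{23}{11522469} \approx -1.9961 \cdot 10^{-6}$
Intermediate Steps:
$l{\left(G \right)} = -5$
$o{\left(S \right)} = \frac{23}{7}$ ($o{\left(S \right)} = 4 + \frac{1}{7} \left(-5\right) = 4 - \frac{5}{7} = \frac{23}{7}$)
$\frac{o{\left(-2706 \right)}}{-1646067} = \frac{23}{7 \left(-1646067\right)} = \frac{23}{7} \left(- \frac{1}{1646067}\right) = - \frac{23}{11522469}$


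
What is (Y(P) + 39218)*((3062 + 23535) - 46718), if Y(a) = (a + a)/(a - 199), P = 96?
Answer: -81273990702/103 ≈ -7.8907e+8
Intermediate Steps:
Y(a) = 2*a/(-199 + a) (Y(a) = (2*a)/(-199 + a) = 2*a/(-199 + a))
(Y(P) + 39218)*((3062 + 23535) - 46718) = (2*96/(-199 + 96) + 39218)*((3062 + 23535) - 46718) = (2*96/(-103) + 39218)*(26597 - 46718) = (2*96*(-1/103) + 39218)*(-20121) = (-192/103 + 39218)*(-20121) = (4039262/103)*(-20121) = -81273990702/103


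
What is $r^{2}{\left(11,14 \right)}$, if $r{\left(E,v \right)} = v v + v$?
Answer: $44100$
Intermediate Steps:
$r{\left(E,v \right)} = v + v^{2}$ ($r{\left(E,v \right)} = v^{2} + v = v + v^{2}$)
$r^{2}{\left(11,14 \right)} = \left(14 \left(1 + 14\right)\right)^{2} = \left(14 \cdot 15\right)^{2} = 210^{2} = 44100$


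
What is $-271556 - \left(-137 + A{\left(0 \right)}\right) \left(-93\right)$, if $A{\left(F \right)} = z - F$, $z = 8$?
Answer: $-283553$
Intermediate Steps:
$A{\left(F \right)} = 8 - F$
$-271556 - \left(-137 + A{\left(0 \right)}\right) \left(-93\right) = -271556 - \left(-137 + \left(8 - 0\right)\right) \left(-93\right) = -271556 - \left(-137 + \left(8 + 0\right)\right) \left(-93\right) = -271556 - \left(-137 + 8\right) \left(-93\right) = -271556 - \left(-129\right) \left(-93\right) = -271556 - 11997 = -283553$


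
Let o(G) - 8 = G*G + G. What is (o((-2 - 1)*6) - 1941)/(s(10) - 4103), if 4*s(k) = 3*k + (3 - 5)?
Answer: 1627/4096 ≈ 0.39722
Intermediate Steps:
o(G) = 8 + G + G**2 (o(G) = 8 + (G*G + G) = 8 + (G**2 + G) = 8 + (G + G**2) = 8 + G + G**2)
s(k) = -1/2 + 3*k/4 (s(k) = (3*k + (3 - 5))/4 = (3*k - 2)/4 = (-2 + 3*k)/4 = -1/2 + 3*k/4)
(o((-2 - 1)*6) - 1941)/(s(10) - 4103) = ((8 + (-2 - 1)*6 + ((-2 - 1)*6)**2) - 1941)/((-1/2 + (3/4)*10) - 4103) = ((8 - 3*6 + (-3*6)**2) - 1941)/((-1/2 + 15/2) - 4103) = ((8 - 18 + (-18)**2) - 1941)/(7 - 4103) = ((8 - 18 + 324) - 1941)/(-4096) = (314 - 1941)*(-1/4096) = -1627*(-1/4096) = 1627/4096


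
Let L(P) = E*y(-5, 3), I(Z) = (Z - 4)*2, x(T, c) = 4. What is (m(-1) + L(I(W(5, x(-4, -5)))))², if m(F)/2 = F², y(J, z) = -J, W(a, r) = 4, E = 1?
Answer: 49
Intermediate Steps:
I(Z) = -8 + 2*Z (I(Z) = (-4 + Z)*2 = -8 + 2*Z)
m(F) = 2*F²
L(P) = 5 (L(P) = 1*(-1*(-5)) = 1*5 = 5)
(m(-1) + L(I(W(5, x(-4, -5)))))² = (2*(-1)² + 5)² = (2*1 + 5)² = (2 + 5)² = 7² = 49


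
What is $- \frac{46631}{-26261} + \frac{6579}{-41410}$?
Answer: $\frac{1758218591}{1087468010} \approx 1.6168$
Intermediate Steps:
$- \frac{46631}{-26261} + \frac{6579}{-41410} = \left(-46631\right) \left(- \frac{1}{26261}\right) + 6579 \left(- \frac{1}{41410}\right) = \frac{46631}{26261} - \frac{6579}{41410} = \frac{1758218591}{1087468010}$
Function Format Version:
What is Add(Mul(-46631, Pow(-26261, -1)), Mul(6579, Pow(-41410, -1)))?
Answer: Rational(1758218591, 1087468010) ≈ 1.6168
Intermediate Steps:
Add(Mul(-46631, Pow(-26261, -1)), Mul(6579, Pow(-41410, -1))) = Add(Mul(-46631, Rational(-1, 26261)), Mul(6579, Rational(-1, 41410))) = Add(Rational(46631, 26261), Rational(-6579, 41410)) = Rational(1758218591, 1087468010)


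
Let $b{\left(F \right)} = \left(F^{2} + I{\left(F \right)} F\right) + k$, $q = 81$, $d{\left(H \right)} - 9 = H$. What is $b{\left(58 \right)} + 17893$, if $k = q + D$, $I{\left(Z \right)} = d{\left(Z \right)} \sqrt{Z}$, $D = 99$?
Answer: $21437 + 3886 \sqrt{58} \approx 51032.0$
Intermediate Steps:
$d{\left(H \right)} = 9 + H$
$I{\left(Z \right)} = \sqrt{Z} \left(9 + Z\right)$ ($I{\left(Z \right)} = \left(9 + Z\right) \sqrt{Z} = \sqrt{Z} \left(9 + Z\right)$)
$k = 180$ ($k = 81 + 99 = 180$)
$b{\left(F \right)} = 180 + F^{2} + F^{\frac{3}{2}} \left(9 + F\right)$ ($b{\left(F \right)} = \left(F^{2} + \sqrt{F} \left(9 + F\right) F\right) + 180 = \left(F^{2} + F^{\frac{3}{2}} \left(9 + F\right)\right) + 180 = 180 + F^{2} + F^{\frac{3}{2}} \left(9 + F\right)$)
$b{\left(58 \right)} + 17893 = \left(180 + 58^{2} + 58^{\frac{3}{2}} \left(9 + 58\right)\right) + 17893 = \left(180 + 3364 + 58 \sqrt{58} \cdot 67\right) + 17893 = \left(180 + 3364 + 3886 \sqrt{58}\right) + 17893 = \left(3544 + 3886 \sqrt{58}\right) + 17893 = 21437 + 3886 \sqrt{58}$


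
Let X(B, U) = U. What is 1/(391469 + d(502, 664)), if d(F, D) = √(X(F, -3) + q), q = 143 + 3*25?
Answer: 391469/153247977746 - √215/153247977746 ≈ 2.5544e-6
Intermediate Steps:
q = 218 (q = 143 + 75 = 218)
d(F, D) = √215 (d(F, D) = √(-3 + 218) = √215)
1/(391469 + d(502, 664)) = 1/(391469 + √215)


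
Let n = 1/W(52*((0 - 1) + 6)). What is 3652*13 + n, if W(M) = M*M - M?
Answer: 3197033841/67340 ≈ 47476.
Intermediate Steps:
W(M) = M² - M
n = 1/67340 (n = 1/((52*((0 - 1) + 6))*(-1 + 52*((0 - 1) + 6))) = 1/((52*(-1 + 6))*(-1 + 52*(-1 + 6))) = 1/((52*5)*(-1 + 52*5)) = 1/(260*(-1 + 260)) = 1/(260*259) = 1/67340 ≈ 1.4850e-5)
3652*13 + n = 3652*13 + 1/67340 = 47476 + 1/67340 = 3197033841/67340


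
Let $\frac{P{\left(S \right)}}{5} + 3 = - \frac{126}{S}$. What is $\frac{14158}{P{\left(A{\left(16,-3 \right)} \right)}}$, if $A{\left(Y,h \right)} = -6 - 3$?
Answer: $\frac{14158}{55} \approx 257.42$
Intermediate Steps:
$A{\left(Y,h \right)} = -9$
$P{\left(S \right)} = -15 - \frac{630}{S}$ ($P{\left(S \right)} = -15 + 5 \left(- \frac{126}{S}\right) = -15 - \frac{630}{S}$)
$\frac{14158}{P{\left(A{\left(16,-3 \right)} \right)}} = \frac{14158}{-15 - \frac{630}{-9}} = \frac{14158}{-15 - -70} = \frac{14158}{-15 + 70} = \frac{14158}{55}$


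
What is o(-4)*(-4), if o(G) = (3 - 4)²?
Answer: -4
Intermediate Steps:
o(G) = 1 (o(G) = (-1)² = 1)
o(-4)*(-4) = 1*(-4) = -4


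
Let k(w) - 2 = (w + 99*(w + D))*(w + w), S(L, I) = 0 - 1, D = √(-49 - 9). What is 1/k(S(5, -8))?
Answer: 101/1157318 + 99*I*√58/1157318 ≈ 8.7271e-5 + 0.00065147*I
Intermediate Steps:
D = I*√58 (D = √(-58) = I*√58 ≈ 7.6158*I)
S(L, I) = -1
k(w) = 2 + 2*w*(100*w + 99*I*√58) (k(w) = 2 + (w + 99*(w + I*√58))*(w + w) = 2 + (w + (99*w + 99*I*√58))*(2*w) = 2 + (100*w + 99*I*√58)*(2*w) = 2 + 2*w*(100*w + 99*I*√58))
1/k(S(5, -8)) = 1/(2 + 200*(-1)² + 198*I*(-1)*√58) = 1/(2 + 200*1 - 198*I*√58) = 1/(2 + 200 - 198*I*√58) = 1/(202 - 198*I*√58)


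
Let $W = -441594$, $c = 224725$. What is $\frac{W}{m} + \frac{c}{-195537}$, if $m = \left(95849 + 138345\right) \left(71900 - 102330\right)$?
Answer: $- \frac{800710813796761}{696749504988270} \approx -1.1492$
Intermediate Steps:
$m = -7126523420$ ($m = 234194 \left(-30430\right) = -7126523420$)
$\frac{W}{m} + \frac{c}{-195537} = - \frac{441594}{-7126523420} + \frac{224725}{-195537} = \left(-441594\right) \left(- \frac{1}{7126523420}\right) + 224725 \left(- \frac{1}{195537}\right) = \frac{220797}{3563261710} - \frac{224725}{195537} = - \frac{800710813796761}{696749504988270}$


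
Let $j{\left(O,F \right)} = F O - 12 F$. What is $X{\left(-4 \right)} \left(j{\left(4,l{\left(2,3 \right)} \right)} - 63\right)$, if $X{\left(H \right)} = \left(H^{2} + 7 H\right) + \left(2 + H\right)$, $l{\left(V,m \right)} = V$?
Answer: $1106$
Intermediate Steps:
$j{\left(O,F \right)} = - 12 F + F O$
$X{\left(H \right)} = 2 + H^{2} + 8 H$
$X{\left(-4 \right)} \left(j{\left(4,l{\left(2,3 \right)} \right)} - 63\right) = \left(2 + \left(-4\right)^{2} + 8 \left(-4\right)\right) \left(2 \left(-12 + 4\right) - 63\right) = \left(2 + 16 - 32\right) \left(2 \left(-8\right) - 63\right) = - 14 \left(-16 - 63\right) = \left(-14\right) \left(-79\right) = 1106$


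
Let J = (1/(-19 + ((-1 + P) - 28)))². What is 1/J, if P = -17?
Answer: 4225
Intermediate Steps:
J = 1/4225 (J = (1/(-19 + ((-1 - 17) - 28)))² = (1/(-19 + (-18 - 28)))² = (1/(-19 - 46))² = (1/(-65))² = (-1/65)² = 1/4225 ≈ 0.00023669)
1/J = 1/(1/4225) = 4225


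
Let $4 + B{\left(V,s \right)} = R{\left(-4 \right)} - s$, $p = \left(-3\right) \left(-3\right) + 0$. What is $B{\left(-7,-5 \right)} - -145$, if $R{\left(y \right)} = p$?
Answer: $155$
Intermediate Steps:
$p = 9$ ($p = 9 + 0 = 9$)
$R{\left(y \right)} = 9$
$B{\left(V,s \right)} = 5 - s$ ($B{\left(V,s \right)} = -4 - \left(-9 + s\right) = 5 - s$)
$B{\left(-7,-5 \right)} - -145 = \left(5 - -5\right) - -145 = \left(5 + 5\right) + 145 = 10 + 145 = 155$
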